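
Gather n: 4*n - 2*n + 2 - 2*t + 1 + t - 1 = 2*n - t + 2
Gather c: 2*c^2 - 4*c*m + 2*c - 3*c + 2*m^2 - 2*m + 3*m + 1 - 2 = 2*c^2 + c*(-4*m - 1) + 2*m^2 + m - 1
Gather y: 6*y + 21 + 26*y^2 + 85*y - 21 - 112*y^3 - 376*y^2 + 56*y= -112*y^3 - 350*y^2 + 147*y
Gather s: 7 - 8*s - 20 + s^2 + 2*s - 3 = s^2 - 6*s - 16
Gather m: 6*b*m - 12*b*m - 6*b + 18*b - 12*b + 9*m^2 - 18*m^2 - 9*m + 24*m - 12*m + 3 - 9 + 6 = -9*m^2 + m*(3 - 6*b)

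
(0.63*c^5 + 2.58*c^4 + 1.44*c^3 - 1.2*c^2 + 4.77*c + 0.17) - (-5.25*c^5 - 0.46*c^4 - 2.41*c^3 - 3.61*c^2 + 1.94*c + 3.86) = 5.88*c^5 + 3.04*c^4 + 3.85*c^3 + 2.41*c^2 + 2.83*c - 3.69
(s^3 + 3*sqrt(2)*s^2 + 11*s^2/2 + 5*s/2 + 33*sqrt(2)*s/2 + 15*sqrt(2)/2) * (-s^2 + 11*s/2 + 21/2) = -s^5 - 3*sqrt(2)*s^4 + 153*s^3/4 + 143*s^2/2 + 459*sqrt(2)*s^2/4 + 105*s/4 + 429*sqrt(2)*s/2 + 315*sqrt(2)/4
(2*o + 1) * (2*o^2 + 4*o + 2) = 4*o^3 + 10*o^2 + 8*o + 2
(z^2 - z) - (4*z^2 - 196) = -3*z^2 - z + 196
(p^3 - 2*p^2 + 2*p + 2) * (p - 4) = p^4 - 6*p^3 + 10*p^2 - 6*p - 8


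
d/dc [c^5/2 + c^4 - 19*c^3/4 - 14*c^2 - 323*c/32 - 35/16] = 5*c^4/2 + 4*c^3 - 57*c^2/4 - 28*c - 323/32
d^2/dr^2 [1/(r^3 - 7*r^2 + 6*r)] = 2*(r*(7 - 3*r)*(r^2 - 7*r + 6) + (3*r^2 - 14*r + 6)^2)/(r^3*(r^2 - 7*r + 6)^3)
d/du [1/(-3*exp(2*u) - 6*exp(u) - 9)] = 2*(exp(u) + 1)*exp(u)/(3*(exp(2*u) + 2*exp(u) + 3)^2)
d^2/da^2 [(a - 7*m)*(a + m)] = 2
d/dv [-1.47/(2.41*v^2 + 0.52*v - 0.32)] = (7.0854*v + 0.7644)/(2.41*v^2 + 0.52*v - 0.32)^2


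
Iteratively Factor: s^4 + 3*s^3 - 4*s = (s)*(s^3 + 3*s^2 - 4) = s*(s + 2)*(s^2 + s - 2) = s*(s - 1)*(s + 2)*(s + 2)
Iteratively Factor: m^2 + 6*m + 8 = (m + 2)*(m + 4)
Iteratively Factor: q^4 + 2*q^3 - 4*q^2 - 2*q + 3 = (q - 1)*(q^3 + 3*q^2 - q - 3) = (q - 1)^2*(q^2 + 4*q + 3) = (q - 1)^2*(q + 3)*(q + 1)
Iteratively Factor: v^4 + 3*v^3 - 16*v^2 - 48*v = (v - 4)*(v^3 + 7*v^2 + 12*v) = v*(v - 4)*(v^2 + 7*v + 12) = v*(v - 4)*(v + 3)*(v + 4)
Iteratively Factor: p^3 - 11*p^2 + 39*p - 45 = (p - 3)*(p^2 - 8*p + 15) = (p - 5)*(p - 3)*(p - 3)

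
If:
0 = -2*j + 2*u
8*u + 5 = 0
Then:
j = -5/8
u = -5/8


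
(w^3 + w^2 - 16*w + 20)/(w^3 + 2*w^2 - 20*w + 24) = (w + 5)/(w + 6)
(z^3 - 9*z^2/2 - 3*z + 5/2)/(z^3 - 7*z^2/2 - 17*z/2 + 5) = (z + 1)/(z + 2)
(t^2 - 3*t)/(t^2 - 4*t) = (t - 3)/(t - 4)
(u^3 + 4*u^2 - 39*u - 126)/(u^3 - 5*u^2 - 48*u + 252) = (u + 3)/(u - 6)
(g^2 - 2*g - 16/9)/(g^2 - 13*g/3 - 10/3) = (g - 8/3)/(g - 5)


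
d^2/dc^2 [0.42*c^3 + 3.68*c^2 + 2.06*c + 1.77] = 2.52*c + 7.36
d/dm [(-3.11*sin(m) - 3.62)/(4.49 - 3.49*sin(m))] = -26.5977*cos(m)/(3.49*sin(m) - 4.49)^2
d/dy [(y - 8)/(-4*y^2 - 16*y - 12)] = (-y^2 - 4*y + 2*(y - 8)*(y + 2) - 3)/(4*(y^2 + 4*y + 3)^2)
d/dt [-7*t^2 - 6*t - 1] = -14*t - 6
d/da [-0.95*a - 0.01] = -0.950000000000000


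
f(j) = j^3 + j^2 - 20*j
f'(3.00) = 13.00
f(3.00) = -24.00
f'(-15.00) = 625.00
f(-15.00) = -2850.00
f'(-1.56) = -15.82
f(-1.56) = 29.84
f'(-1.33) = -17.35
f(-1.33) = 26.02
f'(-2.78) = -2.37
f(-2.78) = 41.84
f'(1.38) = -11.53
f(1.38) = -23.07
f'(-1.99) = -12.10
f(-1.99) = 35.88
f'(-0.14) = -20.22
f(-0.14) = 2.82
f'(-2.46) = -6.77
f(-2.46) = 40.36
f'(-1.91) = -12.88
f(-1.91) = 34.88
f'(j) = 3*j^2 + 2*j - 20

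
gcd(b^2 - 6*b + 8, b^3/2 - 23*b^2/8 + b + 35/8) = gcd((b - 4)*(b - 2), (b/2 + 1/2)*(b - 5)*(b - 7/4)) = 1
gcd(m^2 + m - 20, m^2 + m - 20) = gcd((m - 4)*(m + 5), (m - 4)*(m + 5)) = m^2 + m - 20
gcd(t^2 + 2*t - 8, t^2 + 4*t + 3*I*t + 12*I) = t + 4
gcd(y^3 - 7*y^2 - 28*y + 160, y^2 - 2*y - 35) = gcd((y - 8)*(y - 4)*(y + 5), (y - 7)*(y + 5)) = y + 5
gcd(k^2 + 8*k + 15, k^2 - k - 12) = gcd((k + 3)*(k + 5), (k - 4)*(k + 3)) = k + 3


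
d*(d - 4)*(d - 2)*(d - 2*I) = d^4 - 6*d^3 - 2*I*d^3 + 8*d^2 + 12*I*d^2 - 16*I*d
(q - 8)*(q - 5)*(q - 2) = q^3 - 15*q^2 + 66*q - 80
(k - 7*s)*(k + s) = k^2 - 6*k*s - 7*s^2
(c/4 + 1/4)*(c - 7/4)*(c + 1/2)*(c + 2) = c^4/4 + 7*c^3/16 - 21*c^2/32 - 41*c/32 - 7/16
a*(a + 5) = a^2 + 5*a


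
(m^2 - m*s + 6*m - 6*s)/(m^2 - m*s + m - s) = (m + 6)/(m + 1)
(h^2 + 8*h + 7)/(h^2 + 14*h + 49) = (h + 1)/(h + 7)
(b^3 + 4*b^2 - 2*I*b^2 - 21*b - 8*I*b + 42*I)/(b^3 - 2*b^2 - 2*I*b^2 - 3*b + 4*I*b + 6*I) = (b + 7)/(b + 1)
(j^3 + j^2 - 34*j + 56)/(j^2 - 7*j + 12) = (j^2 + 5*j - 14)/(j - 3)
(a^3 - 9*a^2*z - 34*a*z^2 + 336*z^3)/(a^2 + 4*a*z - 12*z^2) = (-a^2 + 15*a*z - 56*z^2)/(-a + 2*z)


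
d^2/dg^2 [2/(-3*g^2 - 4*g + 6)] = 4*(9*g^2 + 12*g - 4*(3*g + 2)^2 - 18)/(3*g^2 + 4*g - 6)^3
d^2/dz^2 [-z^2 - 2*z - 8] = -2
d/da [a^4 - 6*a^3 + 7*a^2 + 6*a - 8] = 4*a^3 - 18*a^2 + 14*a + 6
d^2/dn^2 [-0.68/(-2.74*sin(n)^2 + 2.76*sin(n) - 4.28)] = (-20.420672*sin(n)^4 + 15.427296*sin(n)^3 + 57.349024*sin(n)^2 - 38.887296*sin(n) - 5.589056)/(2.74*sin(n)^2 - 2.76*sin(n) + 4.28)^3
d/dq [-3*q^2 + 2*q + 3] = 2 - 6*q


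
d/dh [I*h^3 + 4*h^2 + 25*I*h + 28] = 3*I*h^2 + 8*h + 25*I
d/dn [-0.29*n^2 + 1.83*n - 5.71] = 1.83 - 0.58*n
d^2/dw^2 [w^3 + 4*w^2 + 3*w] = 6*w + 8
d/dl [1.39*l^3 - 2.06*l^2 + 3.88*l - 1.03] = 4.17*l^2 - 4.12*l + 3.88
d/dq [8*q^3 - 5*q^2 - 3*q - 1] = 24*q^2 - 10*q - 3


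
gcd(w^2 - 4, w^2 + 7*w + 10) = w + 2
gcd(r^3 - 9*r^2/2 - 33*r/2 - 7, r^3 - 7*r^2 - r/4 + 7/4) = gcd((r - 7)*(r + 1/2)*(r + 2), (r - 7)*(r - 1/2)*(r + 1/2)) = r^2 - 13*r/2 - 7/2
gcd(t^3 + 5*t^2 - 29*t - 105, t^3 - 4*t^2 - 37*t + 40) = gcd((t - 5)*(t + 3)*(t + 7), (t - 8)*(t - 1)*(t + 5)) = 1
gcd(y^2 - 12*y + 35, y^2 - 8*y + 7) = y - 7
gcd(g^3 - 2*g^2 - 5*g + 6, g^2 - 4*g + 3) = g^2 - 4*g + 3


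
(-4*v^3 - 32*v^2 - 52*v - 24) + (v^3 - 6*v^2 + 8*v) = -3*v^3 - 38*v^2 - 44*v - 24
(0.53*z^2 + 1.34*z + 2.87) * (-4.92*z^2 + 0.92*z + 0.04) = -2.6076*z^4 - 6.1052*z^3 - 12.8664*z^2 + 2.694*z + 0.1148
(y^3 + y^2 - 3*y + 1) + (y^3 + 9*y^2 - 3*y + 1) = 2*y^3 + 10*y^2 - 6*y + 2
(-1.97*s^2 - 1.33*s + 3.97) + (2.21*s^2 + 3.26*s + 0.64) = 0.24*s^2 + 1.93*s + 4.61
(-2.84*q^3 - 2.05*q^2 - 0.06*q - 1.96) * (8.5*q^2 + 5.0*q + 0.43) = -24.14*q^5 - 31.625*q^4 - 11.9812*q^3 - 17.8415*q^2 - 9.8258*q - 0.8428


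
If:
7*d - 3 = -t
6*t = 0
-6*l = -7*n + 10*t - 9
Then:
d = 3/7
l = 7*n/6 + 3/2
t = 0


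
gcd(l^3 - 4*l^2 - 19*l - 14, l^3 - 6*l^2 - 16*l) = l + 2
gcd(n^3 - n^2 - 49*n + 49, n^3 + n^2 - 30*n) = 1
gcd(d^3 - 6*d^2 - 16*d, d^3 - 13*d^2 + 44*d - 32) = d - 8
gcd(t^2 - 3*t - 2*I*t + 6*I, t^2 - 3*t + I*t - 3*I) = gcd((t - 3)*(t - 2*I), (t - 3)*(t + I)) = t - 3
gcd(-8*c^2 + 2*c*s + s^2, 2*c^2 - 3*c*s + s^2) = -2*c + s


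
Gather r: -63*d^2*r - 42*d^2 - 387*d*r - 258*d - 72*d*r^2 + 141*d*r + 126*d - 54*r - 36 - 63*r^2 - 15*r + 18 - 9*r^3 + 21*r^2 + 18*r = -42*d^2 - 132*d - 9*r^3 + r^2*(-72*d - 42) + r*(-63*d^2 - 246*d - 51) - 18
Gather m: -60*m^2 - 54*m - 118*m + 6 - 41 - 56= -60*m^2 - 172*m - 91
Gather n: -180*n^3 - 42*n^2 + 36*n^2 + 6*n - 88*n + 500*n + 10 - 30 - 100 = -180*n^3 - 6*n^2 + 418*n - 120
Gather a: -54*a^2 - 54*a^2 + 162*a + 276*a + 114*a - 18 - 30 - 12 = -108*a^2 + 552*a - 60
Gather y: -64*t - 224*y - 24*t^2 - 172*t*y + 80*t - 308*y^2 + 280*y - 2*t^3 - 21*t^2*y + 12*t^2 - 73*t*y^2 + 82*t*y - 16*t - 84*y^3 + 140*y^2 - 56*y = -2*t^3 - 12*t^2 - 84*y^3 + y^2*(-73*t - 168) + y*(-21*t^2 - 90*t)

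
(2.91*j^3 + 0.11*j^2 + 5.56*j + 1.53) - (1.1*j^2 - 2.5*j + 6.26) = 2.91*j^3 - 0.99*j^2 + 8.06*j - 4.73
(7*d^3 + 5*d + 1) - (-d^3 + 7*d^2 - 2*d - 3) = 8*d^3 - 7*d^2 + 7*d + 4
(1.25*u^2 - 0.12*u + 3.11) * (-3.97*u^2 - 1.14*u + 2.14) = -4.9625*u^4 - 0.9486*u^3 - 9.5349*u^2 - 3.8022*u + 6.6554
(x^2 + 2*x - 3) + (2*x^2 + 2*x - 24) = 3*x^2 + 4*x - 27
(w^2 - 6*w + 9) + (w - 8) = w^2 - 5*w + 1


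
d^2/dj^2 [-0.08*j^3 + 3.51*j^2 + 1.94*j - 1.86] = 7.02 - 0.48*j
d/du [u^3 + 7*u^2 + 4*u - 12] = 3*u^2 + 14*u + 4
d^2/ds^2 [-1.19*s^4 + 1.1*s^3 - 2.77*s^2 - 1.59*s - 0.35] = -14.28*s^2 + 6.6*s - 5.54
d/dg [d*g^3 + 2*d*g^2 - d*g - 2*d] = d*(3*g^2 + 4*g - 1)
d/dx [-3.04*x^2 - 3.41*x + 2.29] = -6.08*x - 3.41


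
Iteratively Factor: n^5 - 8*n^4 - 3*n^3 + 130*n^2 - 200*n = (n)*(n^4 - 8*n^3 - 3*n^2 + 130*n - 200) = n*(n - 5)*(n^3 - 3*n^2 - 18*n + 40) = n*(n - 5)*(n + 4)*(n^2 - 7*n + 10) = n*(n - 5)*(n - 2)*(n + 4)*(n - 5)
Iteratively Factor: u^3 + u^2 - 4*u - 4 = (u - 2)*(u^2 + 3*u + 2) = (u - 2)*(u + 2)*(u + 1)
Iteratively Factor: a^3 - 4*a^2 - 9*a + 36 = (a - 4)*(a^2 - 9) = (a - 4)*(a + 3)*(a - 3)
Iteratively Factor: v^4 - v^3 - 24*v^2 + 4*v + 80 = (v + 2)*(v^3 - 3*v^2 - 18*v + 40) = (v - 2)*(v + 2)*(v^2 - v - 20) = (v - 2)*(v + 2)*(v + 4)*(v - 5)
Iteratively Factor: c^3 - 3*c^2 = (c)*(c^2 - 3*c) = c^2*(c - 3)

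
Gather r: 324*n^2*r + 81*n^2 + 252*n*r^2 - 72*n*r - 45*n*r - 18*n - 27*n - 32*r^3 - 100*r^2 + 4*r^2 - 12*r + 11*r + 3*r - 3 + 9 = 81*n^2 - 45*n - 32*r^3 + r^2*(252*n - 96) + r*(324*n^2 - 117*n + 2) + 6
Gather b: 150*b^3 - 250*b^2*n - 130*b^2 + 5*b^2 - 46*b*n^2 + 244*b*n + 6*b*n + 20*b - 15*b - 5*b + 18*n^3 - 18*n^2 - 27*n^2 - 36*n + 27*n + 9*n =150*b^3 + b^2*(-250*n - 125) + b*(-46*n^2 + 250*n) + 18*n^3 - 45*n^2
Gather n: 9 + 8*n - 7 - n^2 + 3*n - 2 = -n^2 + 11*n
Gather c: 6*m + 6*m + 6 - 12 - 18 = 12*m - 24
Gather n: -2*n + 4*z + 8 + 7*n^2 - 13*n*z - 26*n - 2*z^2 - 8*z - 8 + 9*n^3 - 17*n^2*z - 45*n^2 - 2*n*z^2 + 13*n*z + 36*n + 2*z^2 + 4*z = 9*n^3 + n^2*(-17*z - 38) + n*(8 - 2*z^2)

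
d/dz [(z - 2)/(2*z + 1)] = 5/(2*z + 1)^2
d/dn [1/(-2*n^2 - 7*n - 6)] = (4*n + 7)/(2*n^2 + 7*n + 6)^2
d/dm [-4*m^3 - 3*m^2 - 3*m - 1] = -12*m^2 - 6*m - 3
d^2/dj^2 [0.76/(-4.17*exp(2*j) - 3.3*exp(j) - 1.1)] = (-0.76*(8.34*exp(j) + 3.3)*(16.68*exp(j) + 6.6)*exp(j) + (12.6768*exp(j) + 2.508)*(4.17*exp(2*j) + 3.3*exp(j) + 1.1))*exp(j)/(4.17*exp(2*j) + 3.3*exp(j) + 1.1)^3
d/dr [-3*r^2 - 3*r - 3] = -6*r - 3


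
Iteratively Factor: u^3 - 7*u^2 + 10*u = (u - 5)*(u^2 - 2*u) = u*(u - 5)*(u - 2)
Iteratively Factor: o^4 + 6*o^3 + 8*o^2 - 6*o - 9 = (o + 3)*(o^3 + 3*o^2 - o - 3) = (o + 3)^2*(o^2 - 1) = (o - 1)*(o + 3)^2*(o + 1)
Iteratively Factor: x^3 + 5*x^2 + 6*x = (x + 2)*(x^2 + 3*x) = x*(x + 2)*(x + 3)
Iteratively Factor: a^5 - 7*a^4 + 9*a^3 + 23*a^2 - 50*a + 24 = (a - 3)*(a^4 - 4*a^3 - 3*a^2 + 14*a - 8) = (a - 4)*(a - 3)*(a^3 - 3*a + 2) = (a - 4)*(a - 3)*(a - 1)*(a^2 + a - 2) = (a - 4)*(a - 3)*(a - 1)*(a + 2)*(a - 1)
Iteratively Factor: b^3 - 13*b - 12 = (b - 4)*(b^2 + 4*b + 3) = (b - 4)*(b + 1)*(b + 3)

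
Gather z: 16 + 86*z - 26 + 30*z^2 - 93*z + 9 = 30*z^2 - 7*z - 1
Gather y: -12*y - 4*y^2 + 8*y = -4*y^2 - 4*y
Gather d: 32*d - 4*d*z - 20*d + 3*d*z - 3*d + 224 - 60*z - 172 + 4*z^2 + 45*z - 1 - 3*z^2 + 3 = d*(9 - z) + z^2 - 15*z + 54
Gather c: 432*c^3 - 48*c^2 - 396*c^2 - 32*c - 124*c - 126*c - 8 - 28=432*c^3 - 444*c^2 - 282*c - 36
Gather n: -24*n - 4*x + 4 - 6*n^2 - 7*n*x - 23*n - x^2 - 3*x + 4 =-6*n^2 + n*(-7*x - 47) - x^2 - 7*x + 8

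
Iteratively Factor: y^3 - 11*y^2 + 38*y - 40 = (y - 2)*(y^2 - 9*y + 20) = (y - 5)*(y - 2)*(y - 4)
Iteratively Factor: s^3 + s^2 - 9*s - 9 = (s + 1)*(s^2 - 9) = (s + 1)*(s + 3)*(s - 3)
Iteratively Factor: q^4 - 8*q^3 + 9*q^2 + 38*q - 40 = (q - 5)*(q^3 - 3*q^2 - 6*q + 8) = (q - 5)*(q - 1)*(q^2 - 2*q - 8) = (q - 5)*(q - 1)*(q + 2)*(q - 4)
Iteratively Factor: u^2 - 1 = (u - 1)*(u + 1)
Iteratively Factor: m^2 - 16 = (m - 4)*(m + 4)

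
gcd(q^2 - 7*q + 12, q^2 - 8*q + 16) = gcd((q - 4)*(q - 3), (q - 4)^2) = q - 4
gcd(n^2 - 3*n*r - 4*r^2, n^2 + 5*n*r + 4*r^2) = n + r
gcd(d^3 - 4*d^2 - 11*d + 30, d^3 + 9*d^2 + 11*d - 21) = d + 3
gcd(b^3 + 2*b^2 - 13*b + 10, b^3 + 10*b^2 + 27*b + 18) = 1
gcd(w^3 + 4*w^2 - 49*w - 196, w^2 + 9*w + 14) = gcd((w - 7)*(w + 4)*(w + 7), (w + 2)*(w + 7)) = w + 7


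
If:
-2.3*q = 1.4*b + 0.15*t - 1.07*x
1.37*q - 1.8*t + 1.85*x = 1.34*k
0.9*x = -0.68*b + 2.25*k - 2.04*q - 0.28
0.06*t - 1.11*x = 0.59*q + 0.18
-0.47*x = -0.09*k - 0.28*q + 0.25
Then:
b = -0.76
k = 0.05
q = 0.31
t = -0.14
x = -0.34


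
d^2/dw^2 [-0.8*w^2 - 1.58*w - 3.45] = -1.60000000000000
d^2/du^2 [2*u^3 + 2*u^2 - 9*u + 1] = 12*u + 4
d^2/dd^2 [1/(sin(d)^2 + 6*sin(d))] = 2*(-2*sin(d) - 9 - 15/sin(d) + 18/sin(d)^2 + 36/sin(d)^3)/(sin(d) + 6)^3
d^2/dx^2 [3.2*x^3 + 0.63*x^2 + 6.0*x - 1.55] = 19.2*x + 1.26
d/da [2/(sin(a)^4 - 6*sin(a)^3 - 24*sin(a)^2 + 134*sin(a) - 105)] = 4*(-2*sin(a)^3 + 9*sin(a)^2 + 24*sin(a) - 67)*cos(a)/((sin(a) - 7)^2*(sin(a) - 3)^2*(sin(a) - 1)^2*(sin(a) + 5)^2)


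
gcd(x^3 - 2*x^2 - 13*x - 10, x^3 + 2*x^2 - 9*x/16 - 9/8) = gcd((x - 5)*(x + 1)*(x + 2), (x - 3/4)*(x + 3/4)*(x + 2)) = x + 2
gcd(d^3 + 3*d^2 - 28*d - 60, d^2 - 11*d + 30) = d - 5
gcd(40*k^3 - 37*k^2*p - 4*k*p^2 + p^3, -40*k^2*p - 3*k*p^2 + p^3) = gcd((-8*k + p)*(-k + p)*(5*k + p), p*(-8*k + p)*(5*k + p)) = -40*k^2 - 3*k*p + p^2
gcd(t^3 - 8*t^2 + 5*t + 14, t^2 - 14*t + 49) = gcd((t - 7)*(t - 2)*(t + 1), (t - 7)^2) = t - 7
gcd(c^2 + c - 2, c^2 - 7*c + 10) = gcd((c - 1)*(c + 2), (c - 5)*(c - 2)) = 1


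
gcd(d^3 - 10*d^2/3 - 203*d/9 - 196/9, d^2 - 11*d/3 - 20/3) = d + 4/3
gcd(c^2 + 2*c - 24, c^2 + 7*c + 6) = c + 6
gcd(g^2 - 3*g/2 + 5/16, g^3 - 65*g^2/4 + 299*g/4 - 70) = g - 5/4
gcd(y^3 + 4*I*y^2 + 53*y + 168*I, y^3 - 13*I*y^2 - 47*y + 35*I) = y - 7*I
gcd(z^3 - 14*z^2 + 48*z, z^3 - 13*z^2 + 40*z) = z^2 - 8*z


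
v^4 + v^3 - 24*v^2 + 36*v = v*(v - 3)*(v - 2)*(v + 6)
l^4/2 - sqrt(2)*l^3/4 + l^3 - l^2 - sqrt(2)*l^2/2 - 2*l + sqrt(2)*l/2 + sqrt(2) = (l/2 + sqrt(2)/2)*(l + 2)*(l - sqrt(2))*(l - sqrt(2)/2)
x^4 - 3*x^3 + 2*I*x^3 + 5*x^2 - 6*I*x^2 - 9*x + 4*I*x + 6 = (x - 2)*(x - 1)*(x - I)*(x + 3*I)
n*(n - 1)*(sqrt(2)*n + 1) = sqrt(2)*n^3 - sqrt(2)*n^2 + n^2 - n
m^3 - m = m*(m - 1)*(m + 1)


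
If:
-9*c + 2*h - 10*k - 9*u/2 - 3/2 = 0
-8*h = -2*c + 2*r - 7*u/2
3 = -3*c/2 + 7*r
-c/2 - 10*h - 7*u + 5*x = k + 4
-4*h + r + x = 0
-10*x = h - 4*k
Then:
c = 38485/11316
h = 265/11316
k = -30025/11316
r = 8731/7544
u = -2317/1886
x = -24073/22632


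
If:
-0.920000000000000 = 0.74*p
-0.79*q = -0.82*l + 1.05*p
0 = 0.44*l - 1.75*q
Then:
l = -2.10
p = -1.24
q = -0.53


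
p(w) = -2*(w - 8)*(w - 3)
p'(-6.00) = 46.00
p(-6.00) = -252.00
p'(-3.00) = 34.00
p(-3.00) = -132.00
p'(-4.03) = 38.12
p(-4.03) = -169.14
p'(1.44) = 16.24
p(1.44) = -20.47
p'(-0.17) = 22.68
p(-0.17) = -51.80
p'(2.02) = 13.92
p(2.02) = -11.72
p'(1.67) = 15.32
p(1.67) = -16.84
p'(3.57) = 7.72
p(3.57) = 5.05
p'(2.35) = 12.60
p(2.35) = -7.34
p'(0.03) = 21.88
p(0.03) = -47.34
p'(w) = 22 - 4*w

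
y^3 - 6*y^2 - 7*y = y*(y - 7)*(y + 1)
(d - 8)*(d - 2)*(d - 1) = d^3 - 11*d^2 + 26*d - 16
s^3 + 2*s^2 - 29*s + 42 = (s - 3)*(s - 2)*(s + 7)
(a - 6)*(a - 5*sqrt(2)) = a^2 - 5*sqrt(2)*a - 6*a + 30*sqrt(2)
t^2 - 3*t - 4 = (t - 4)*(t + 1)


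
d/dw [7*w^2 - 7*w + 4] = 14*w - 7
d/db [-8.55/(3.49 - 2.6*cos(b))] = 22.23*sin(b)/(2.6*cos(b) - 3.49)^2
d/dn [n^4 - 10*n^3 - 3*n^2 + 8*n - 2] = 4*n^3 - 30*n^2 - 6*n + 8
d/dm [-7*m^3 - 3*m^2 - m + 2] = -21*m^2 - 6*m - 1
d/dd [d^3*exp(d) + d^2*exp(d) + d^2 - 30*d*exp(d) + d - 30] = d^3*exp(d) + 4*d^2*exp(d) - 28*d*exp(d) + 2*d - 30*exp(d) + 1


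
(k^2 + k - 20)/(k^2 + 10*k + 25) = (k - 4)/(k + 5)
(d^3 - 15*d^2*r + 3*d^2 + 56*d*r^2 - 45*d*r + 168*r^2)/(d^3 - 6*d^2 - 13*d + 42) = (d^2 - 15*d*r + 56*r^2)/(d^2 - 9*d + 14)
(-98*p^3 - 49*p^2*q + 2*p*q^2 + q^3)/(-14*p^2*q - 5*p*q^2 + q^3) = (7*p + q)/q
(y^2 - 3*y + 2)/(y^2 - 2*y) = (y - 1)/y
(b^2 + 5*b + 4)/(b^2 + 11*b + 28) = (b + 1)/(b + 7)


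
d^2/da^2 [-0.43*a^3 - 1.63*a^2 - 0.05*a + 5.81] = -2.58*a - 3.26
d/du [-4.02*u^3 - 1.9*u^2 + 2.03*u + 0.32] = -12.06*u^2 - 3.8*u + 2.03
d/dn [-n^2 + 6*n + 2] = 6 - 2*n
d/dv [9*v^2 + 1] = 18*v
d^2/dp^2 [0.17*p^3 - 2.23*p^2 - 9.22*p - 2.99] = 1.02*p - 4.46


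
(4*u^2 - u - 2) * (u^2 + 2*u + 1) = 4*u^4 + 7*u^3 - 5*u - 2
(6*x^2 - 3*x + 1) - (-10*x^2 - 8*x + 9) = 16*x^2 + 5*x - 8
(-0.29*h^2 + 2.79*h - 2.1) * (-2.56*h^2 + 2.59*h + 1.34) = 0.7424*h^4 - 7.8935*h^3 + 12.2135*h^2 - 1.7004*h - 2.814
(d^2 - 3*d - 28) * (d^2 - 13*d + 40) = d^4 - 16*d^3 + 51*d^2 + 244*d - 1120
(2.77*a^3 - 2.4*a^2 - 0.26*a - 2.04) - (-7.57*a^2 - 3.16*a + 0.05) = 2.77*a^3 + 5.17*a^2 + 2.9*a - 2.09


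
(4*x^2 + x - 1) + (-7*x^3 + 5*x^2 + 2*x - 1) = -7*x^3 + 9*x^2 + 3*x - 2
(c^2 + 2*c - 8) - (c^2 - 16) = 2*c + 8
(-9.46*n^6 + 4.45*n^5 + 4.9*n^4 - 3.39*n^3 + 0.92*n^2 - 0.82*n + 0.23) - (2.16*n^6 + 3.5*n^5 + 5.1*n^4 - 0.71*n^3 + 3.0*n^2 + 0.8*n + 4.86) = -11.62*n^6 + 0.95*n^5 - 0.199999999999999*n^4 - 2.68*n^3 - 2.08*n^2 - 1.62*n - 4.63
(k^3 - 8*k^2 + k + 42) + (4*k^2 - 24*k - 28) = k^3 - 4*k^2 - 23*k + 14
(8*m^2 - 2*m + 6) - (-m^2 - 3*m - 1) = 9*m^2 + m + 7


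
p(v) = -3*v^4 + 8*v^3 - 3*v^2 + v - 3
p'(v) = -12*v^3 + 24*v^2 - 6*v + 1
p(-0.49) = -5.32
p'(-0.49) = 11.11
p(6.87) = -4226.42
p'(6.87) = -2798.41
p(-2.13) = -157.80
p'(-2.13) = 238.63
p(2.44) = -8.54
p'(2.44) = -45.08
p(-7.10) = -10648.12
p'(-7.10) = 5548.37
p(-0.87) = -13.13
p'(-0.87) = 32.29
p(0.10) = -2.92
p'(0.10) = 0.63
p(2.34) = -4.53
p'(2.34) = -35.38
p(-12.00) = -76479.00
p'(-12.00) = 24265.00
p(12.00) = -48807.00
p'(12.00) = -17351.00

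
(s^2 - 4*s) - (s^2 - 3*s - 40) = 40 - s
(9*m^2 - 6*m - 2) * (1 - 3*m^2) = -27*m^4 + 18*m^3 + 15*m^2 - 6*m - 2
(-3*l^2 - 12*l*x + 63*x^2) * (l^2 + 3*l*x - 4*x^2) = -3*l^4 - 21*l^3*x + 39*l^2*x^2 + 237*l*x^3 - 252*x^4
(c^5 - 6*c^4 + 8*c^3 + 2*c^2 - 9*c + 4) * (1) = c^5 - 6*c^4 + 8*c^3 + 2*c^2 - 9*c + 4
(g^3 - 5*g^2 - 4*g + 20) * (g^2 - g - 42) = g^5 - 6*g^4 - 41*g^3 + 234*g^2 + 148*g - 840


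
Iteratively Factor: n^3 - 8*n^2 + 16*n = (n - 4)*(n^2 - 4*n) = n*(n - 4)*(n - 4)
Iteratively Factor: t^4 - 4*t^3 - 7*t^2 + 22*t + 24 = (t + 1)*(t^3 - 5*t^2 - 2*t + 24) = (t - 4)*(t + 1)*(t^2 - t - 6) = (t - 4)*(t + 1)*(t + 2)*(t - 3)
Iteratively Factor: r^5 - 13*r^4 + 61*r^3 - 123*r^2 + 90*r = (r - 3)*(r^4 - 10*r^3 + 31*r^2 - 30*r) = (r - 5)*(r - 3)*(r^3 - 5*r^2 + 6*r) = r*(r - 5)*(r - 3)*(r^2 - 5*r + 6) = r*(r - 5)*(r - 3)*(r - 2)*(r - 3)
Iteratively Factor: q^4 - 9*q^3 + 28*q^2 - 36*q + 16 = (q - 2)*(q^3 - 7*q^2 + 14*q - 8) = (q - 4)*(q - 2)*(q^2 - 3*q + 2) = (q - 4)*(q - 2)^2*(q - 1)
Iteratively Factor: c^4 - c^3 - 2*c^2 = (c - 2)*(c^3 + c^2) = c*(c - 2)*(c^2 + c) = c*(c - 2)*(c + 1)*(c)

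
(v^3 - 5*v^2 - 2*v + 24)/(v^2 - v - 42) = (-v^3 + 5*v^2 + 2*v - 24)/(-v^2 + v + 42)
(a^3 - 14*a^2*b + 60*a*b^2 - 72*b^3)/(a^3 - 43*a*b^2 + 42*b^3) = (a^2 - 8*a*b + 12*b^2)/(a^2 + 6*a*b - 7*b^2)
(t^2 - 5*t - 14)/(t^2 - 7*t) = (t + 2)/t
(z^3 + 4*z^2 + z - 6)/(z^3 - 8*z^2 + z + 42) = (z^2 + 2*z - 3)/(z^2 - 10*z + 21)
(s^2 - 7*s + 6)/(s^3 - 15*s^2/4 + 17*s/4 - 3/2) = 4*(s - 6)/(4*s^2 - 11*s + 6)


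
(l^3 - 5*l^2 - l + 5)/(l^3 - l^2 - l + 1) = (l - 5)/(l - 1)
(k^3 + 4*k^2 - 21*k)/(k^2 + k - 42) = k*(k - 3)/(k - 6)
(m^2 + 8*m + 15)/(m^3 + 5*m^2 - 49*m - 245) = (m + 3)/(m^2 - 49)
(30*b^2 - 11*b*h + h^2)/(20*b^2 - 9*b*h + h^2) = (6*b - h)/(4*b - h)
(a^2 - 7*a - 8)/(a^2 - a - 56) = (a + 1)/(a + 7)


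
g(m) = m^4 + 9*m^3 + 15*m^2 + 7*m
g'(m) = 4*m^3 + 27*m^2 + 30*m + 7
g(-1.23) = -0.38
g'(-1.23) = 3.50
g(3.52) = 756.55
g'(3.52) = 621.60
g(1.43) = 71.18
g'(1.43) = 116.81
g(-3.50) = -76.56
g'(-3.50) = 61.25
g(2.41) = 263.70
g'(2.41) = 292.11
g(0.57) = 10.64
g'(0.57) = 33.61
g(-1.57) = -2.77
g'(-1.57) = 10.97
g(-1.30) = -0.67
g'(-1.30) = 4.84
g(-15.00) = 23520.00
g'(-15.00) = -7868.00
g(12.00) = 38532.00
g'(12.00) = 11167.00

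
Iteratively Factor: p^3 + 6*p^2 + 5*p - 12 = (p + 4)*(p^2 + 2*p - 3) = (p - 1)*(p + 4)*(p + 3)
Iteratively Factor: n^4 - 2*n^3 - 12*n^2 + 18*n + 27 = (n + 3)*(n^3 - 5*n^2 + 3*n + 9) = (n - 3)*(n + 3)*(n^2 - 2*n - 3) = (n - 3)^2*(n + 3)*(n + 1)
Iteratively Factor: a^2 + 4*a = (a)*(a + 4)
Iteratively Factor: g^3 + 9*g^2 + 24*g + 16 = (g + 4)*(g^2 + 5*g + 4) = (g + 4)^2*(g + 1)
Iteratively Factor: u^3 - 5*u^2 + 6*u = (u)*(u^2 - 5*u + 6) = u*(u - 3)*(u - 2)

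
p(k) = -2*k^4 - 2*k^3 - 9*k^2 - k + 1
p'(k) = -8*k^3 - 6*k^2 - 18*k - 1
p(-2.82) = -149.38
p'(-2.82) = 181.45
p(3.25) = -389.10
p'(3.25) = -397.50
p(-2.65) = -120.96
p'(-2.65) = 153.44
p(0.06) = 0.91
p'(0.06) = -2.10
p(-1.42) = -18.13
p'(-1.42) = 35.37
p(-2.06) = -53.67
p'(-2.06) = 80.55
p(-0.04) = 1.03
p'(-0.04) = -0.29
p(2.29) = -127.51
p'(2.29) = -169.76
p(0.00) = 1.00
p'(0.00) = -1.00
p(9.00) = -15317.00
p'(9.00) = -6481.00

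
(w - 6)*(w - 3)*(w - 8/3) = w^3 - 35*w^2/3 + 42*w - 48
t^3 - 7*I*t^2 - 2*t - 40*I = (t - 5*I)*(t - 4*I)*(t + 2*I)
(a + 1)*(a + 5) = a^2 + 6*a + 5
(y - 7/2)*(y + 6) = y^2 + 5*y/2 - 21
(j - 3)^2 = j^2 - 6*j + 9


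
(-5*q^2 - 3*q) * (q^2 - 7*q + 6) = -5*q^4 + 32*q^3 - 9*q^2 - 18*q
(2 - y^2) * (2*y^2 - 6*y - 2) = -2*y^4 + 6*y^3 + 6*y^2 - 12*y - 4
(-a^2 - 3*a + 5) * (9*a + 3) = -9*a^3 - 30*a^2 + 36*a + 15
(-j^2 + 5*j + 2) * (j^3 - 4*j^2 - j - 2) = -j^5 + 9*j^4 - 17*j^3 - 11*j^2 - 12*j - 4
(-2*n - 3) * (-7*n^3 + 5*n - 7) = 14*n^4 + 21*n^3 - 10*n^2 - n + 21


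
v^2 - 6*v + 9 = (v - 3)^2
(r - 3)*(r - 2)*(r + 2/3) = r^3 - 13*r^2/3 + 8*r/3 + 4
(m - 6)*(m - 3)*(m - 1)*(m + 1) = m^4 - 9*m^3 + 17*m^2 + 9*m - 18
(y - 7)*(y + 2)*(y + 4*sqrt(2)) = y^3 - 5*y^2 + 4*sqrt(2)*y^2 - 20*sqrt(2)*y - 14*y - 56*sqrt(2)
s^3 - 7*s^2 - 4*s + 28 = (s - 7)*(s - 2)*(s + 2)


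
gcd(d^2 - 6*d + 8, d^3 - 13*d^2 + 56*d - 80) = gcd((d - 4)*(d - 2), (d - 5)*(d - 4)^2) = d - 4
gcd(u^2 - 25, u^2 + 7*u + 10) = u + 5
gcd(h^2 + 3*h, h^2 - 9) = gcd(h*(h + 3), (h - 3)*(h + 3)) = h + 3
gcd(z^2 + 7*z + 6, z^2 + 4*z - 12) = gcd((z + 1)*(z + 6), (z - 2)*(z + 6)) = z + 6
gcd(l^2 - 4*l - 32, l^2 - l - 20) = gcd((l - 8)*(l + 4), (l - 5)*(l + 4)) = l + 4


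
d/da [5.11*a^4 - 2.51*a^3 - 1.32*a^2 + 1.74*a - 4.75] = 20.44*a^3 - 7.53*a^2 - 2.64*a + 1.74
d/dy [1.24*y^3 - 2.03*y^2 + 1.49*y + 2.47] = 3.72*y^2 - 4.06*y + 1.49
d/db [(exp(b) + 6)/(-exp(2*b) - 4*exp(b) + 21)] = (2*(exp(b) + 2)*(exp(b) + 6) - exp(2*b) - 4*exp(b) + 21)*exp(b)/(exp(2*b) + 4*exp(b) - 21)^2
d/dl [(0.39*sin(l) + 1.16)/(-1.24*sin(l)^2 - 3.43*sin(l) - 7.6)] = (0.4836*sin(l)^2 + 2.8768*sin(l) + 1.0148)*cos(l)/(1.5376*sin(l)^4 + 8.5064*sin(l)^3 + 30.6129*sin(l)^2 + 52.136*sin(l) + 57.76)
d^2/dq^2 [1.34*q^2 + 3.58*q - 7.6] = 2.68000000000000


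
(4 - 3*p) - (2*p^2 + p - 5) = -2*p^2 - 4*p + 9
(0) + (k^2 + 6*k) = k^2 + 6*k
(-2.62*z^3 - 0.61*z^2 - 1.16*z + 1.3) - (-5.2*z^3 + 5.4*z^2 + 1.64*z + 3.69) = 2.58*z^3 - 6.01*z^2 - 2.8*z - 2.39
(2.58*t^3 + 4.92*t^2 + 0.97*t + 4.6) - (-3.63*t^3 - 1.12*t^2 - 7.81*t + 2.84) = 6.21*t^3 + 6.04*t^2 + 8.78*t + 1.76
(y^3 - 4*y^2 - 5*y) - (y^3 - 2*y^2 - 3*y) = -2*y^2 - 2*y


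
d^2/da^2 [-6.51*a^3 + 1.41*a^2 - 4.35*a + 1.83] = 2.82 - 39.06*a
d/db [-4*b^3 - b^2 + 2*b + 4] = -12*b^2 - 2*b + 2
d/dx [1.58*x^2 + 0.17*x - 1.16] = 3.16*x + 0.17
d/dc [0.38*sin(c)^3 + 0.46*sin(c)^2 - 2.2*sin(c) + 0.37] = (1.14*sin(c)^2 + 0.92*sin(c) - 2.2)*cos(c)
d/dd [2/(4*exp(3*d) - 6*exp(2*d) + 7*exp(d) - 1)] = (-24*exp(2*d) + 24*exp(d) - 14)*exp(d)/(4*exp(3*d) - 6*exp(2*d) + 7*exp(d) - 1)^2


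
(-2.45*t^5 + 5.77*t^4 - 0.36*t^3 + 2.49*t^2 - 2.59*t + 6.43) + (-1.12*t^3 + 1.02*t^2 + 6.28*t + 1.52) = -2.45*t^5 + 5.77*t^4 - 1.48*t^3 + 3.51*t^2 + 3.69*t + 7.95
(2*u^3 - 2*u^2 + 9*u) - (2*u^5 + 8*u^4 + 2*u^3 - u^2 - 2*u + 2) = -2*u^5 - 8*u^4 - u^2 + 11*u - 2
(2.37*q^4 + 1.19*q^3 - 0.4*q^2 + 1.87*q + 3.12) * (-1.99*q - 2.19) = -4.7163*q^5 - 7.5584*q^4 - 1.8101*q^3 - 2.8453*q^2 - 10.3041*q - 6.8328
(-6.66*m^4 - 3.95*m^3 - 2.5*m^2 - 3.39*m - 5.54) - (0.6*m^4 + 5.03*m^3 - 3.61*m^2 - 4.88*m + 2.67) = -7.26*m^4 - 8.98*m^3 + 1.11*m^2 + 1.49*m - 8.21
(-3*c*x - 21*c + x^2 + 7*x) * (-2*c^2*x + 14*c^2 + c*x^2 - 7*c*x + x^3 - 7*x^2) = 6*c^3*x^2 - 294*c^3 - 5*c^2*x^3 + 245*c^2*x - 2*c*x^4 + 98*c*x^2 + x^5 - 49*x^3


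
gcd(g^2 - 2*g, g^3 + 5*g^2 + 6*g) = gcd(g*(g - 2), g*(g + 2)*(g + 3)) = g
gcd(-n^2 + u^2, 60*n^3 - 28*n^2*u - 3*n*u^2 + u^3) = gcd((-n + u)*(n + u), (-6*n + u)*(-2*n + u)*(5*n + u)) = 1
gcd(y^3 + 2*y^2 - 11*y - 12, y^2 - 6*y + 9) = y - 3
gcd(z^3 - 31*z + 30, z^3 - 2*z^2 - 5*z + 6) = z - 1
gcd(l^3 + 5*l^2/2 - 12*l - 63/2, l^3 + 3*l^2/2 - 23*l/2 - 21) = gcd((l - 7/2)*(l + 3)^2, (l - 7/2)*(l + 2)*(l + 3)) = l^2 - l/2 - 21/2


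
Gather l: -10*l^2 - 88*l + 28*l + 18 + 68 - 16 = -10*l^2 - 60*l + 70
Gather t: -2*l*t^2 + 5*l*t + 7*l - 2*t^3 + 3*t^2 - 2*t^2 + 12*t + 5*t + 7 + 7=7*l - 2*t^3 + t^2*(1 - 2*l) + t*(5*l + 17) + 14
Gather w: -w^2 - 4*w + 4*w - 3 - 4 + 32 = 25 - w^2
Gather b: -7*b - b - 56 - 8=-8*b - 64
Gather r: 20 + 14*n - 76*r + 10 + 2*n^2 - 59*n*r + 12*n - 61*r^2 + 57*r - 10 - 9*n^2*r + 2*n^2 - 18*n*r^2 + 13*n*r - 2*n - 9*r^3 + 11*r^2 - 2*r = 4*n^2 + 24*n - 9*r^3 + r^2*(-18*n - 50) + r*(-9*n^2 - 46*n - 21) + 20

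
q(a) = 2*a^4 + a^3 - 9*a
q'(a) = 8*a^3 + 3*a^2 - 9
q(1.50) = 0.00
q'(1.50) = 24.75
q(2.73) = 106.87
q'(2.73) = 176.13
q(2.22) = 39.54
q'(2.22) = 93.31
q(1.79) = 10.16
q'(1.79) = 46.50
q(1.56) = 1.60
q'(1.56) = 28.67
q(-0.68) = 6.23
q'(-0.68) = -10.13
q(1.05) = -5.86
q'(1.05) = 3.57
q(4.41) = 802.53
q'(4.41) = 735.47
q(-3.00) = 162.00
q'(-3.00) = -198.00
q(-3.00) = 162.00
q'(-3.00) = -198.00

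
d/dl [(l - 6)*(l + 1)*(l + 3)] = 3*l^2 - 4*l - 21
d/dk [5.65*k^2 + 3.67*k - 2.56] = 11.3*k + 3.67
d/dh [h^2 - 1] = 2*h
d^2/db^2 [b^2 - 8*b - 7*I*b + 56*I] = 2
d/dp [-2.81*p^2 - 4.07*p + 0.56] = -5.62*p - 4.07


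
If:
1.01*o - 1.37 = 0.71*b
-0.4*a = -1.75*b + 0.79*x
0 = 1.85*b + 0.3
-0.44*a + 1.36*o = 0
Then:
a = 3.84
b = -0.16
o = 1.24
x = -2.30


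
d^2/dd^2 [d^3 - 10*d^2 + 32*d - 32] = 6*d - 20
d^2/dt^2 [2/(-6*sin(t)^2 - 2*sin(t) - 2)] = (36*sin(t)^4 + 9*sin(t)^3 - 65*sin(t)^2 - 19*sin(t) + 4)/(3*sin(t)^2 + sin(t) + 1)^3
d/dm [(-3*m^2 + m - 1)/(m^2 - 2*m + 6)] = (5*m^2 - 34*m + 4)/(m^4 - 4*m^3 + 16*m^2 - 24*m + 36)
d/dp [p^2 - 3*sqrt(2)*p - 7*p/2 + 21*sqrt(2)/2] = 2*p - 3*sqrt(2) - 7/2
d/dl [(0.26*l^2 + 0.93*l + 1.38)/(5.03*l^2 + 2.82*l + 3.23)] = (-3.9447*l^2 - 12.2032*l - 0.887699999999999)/(25.3009*l^4 + 28.3692*l^3 + 40.4462*l^2 + 18.2172*l + 10.4329)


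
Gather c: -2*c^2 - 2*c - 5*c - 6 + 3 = -2*c^2 - 7*c - 3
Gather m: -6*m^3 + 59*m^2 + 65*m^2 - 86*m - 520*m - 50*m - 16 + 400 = -6*m^3 + 124*m^2 - 656*m + 384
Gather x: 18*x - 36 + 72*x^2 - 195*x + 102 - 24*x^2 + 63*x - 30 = 48*x^2 - 114*x + 36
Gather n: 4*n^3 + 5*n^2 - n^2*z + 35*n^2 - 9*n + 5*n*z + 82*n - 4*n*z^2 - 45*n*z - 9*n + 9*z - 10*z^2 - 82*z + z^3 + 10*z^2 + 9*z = 4*n^3 + n^2*(40 - z) + n*(-4*z^2 - 40*z + 64) + z^3 - 64*z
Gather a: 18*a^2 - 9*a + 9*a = 18*a^2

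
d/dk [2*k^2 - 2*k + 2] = 4*k - 2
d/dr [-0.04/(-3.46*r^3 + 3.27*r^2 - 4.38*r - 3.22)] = (-0.4152*r^2 + 0.2616*r - 0.1752)/(3.46*r^3 - 3.27*r^2 + 4.38*r + 3.22)^2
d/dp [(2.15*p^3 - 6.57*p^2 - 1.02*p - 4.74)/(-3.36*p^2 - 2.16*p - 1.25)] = (-7.224*p^4 - 9.288*p^3 + 2.7015*p^2 - 15.4278*p - 8.9634)/(11.2896*p^4 + 14.5152*p^3 + 13.0656*p^2 + 5.4*p + 1.5625)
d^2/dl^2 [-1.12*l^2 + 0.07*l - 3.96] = -2.24000000000000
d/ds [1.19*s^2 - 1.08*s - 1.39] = 2.38*s - 1.08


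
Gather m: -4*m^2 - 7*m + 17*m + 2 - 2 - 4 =-4*m^2 + 10*m - 4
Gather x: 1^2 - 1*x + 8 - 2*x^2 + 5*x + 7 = -2*x^2 + 4*x + 16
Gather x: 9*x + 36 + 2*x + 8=11*x + 44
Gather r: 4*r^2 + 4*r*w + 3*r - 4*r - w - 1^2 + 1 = 4*r^2 + r*(4*w - 1) - w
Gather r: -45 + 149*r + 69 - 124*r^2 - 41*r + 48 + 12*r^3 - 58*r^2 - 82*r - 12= 12*r^3 - 182*r^2 + 26*r + 60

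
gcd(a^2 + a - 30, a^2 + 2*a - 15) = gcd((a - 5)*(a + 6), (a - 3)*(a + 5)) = 1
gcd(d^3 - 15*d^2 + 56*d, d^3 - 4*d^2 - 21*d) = d^2 - 7*d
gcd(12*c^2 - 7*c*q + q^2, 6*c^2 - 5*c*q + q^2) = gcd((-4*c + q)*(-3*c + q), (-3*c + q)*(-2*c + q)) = -3*c + q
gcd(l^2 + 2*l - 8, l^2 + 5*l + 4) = l + 4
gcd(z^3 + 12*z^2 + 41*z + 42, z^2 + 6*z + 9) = z + 3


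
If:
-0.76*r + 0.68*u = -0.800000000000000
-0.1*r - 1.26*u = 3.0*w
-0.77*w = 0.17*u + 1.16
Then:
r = 6.80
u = 6.42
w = -2.92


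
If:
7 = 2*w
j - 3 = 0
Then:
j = 3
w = 7/2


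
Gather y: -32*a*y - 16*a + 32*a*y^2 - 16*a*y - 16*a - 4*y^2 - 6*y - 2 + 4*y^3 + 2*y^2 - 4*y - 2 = -32*a + 4*y^3 + y^2*(32*a - 2) + y*(-48*a - 10) - 4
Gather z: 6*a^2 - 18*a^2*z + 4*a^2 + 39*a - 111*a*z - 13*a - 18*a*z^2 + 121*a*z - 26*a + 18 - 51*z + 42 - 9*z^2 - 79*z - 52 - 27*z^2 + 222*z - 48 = 10*a^2 + z^2*(-18*a - 36) + z*(-18*a^2 + 10*a + 92) - 40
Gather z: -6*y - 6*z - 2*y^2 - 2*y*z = -2*y^2 - 6*y + z*(-2*y - 6)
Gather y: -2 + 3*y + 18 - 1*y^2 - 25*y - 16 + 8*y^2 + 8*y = 7*y^2 - 14*y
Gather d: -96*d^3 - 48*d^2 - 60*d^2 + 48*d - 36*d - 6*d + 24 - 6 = -96*d^3 - 108*d^2 + 6*d + 18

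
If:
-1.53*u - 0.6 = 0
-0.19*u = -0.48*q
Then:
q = -0.16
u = -0.39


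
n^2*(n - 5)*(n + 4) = n^4 - n^3 - 20*n^2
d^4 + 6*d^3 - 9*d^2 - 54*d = d*(d - 3)*(d + 3)*(d + 6)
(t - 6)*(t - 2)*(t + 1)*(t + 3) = t^4 - 4*t^3 - 17*t^2 + 24*t + 36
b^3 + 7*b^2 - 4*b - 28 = (b - 2)*(b + 2)*(b + 7)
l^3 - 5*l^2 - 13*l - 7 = (l - 7)*(l + 1)^2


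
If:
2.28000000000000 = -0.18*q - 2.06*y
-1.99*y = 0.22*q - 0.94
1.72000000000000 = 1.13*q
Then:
No Solution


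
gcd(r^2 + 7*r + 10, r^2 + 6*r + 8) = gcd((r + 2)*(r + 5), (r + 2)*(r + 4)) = r + 2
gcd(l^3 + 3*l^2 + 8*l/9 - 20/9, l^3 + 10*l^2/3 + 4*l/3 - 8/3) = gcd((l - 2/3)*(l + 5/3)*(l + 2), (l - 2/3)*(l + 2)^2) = l^2 + 4*l/3 - 4/3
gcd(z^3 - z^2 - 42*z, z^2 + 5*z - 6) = z + 6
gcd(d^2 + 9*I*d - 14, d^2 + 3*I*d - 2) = d + 2*I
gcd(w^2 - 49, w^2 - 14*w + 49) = w - 7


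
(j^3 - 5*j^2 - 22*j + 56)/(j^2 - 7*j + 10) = (j^2 - 3*j - 28)/(j - 5)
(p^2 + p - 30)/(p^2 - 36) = (p - 5)/(p - 6)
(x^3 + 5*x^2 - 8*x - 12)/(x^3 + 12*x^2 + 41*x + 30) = (x - 2)/(x + 5)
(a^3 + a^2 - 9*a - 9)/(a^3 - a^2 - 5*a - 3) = (a + 3)/(a + 1)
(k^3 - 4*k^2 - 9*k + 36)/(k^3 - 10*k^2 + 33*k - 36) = (k + 3)/(k - 3)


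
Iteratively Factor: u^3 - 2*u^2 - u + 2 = (u - 2)*(u^2 - 1) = (u - 2)*(u - 1)*(u + 1)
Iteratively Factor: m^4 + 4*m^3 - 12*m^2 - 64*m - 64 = (m + 2)*(m^3 + 2*m^2 - 16*m - 32) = (m - 4)*(m + 2)*(m^2 + 6*m + 8) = (m - 4)*(m + 2)*(m + 4)*(m + 2)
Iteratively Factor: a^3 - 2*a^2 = (a - 2)*(a^2) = a*(a - 2)*(a)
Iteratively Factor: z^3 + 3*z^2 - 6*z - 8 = (z + 1)*(z^2 + 2*z - 8) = (z + 1)*(z + 4)*(z - 2)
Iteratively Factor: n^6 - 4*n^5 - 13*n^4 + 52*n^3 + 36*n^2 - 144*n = (n + 2)*(n^5 - 6*n^4 - n^3 + 54*n^2 - 72*n) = (n - 3)*(n + 2)*(n^4 - 3*n^3 - 10*n^2 + 24*n) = (n - 4)*(n - 3)*(n + 2)*(n^3 + n^2 - 6*n) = (n - 4)*(n - 3)*(n - 2)*(n + 2)*(n^2 + 3*n) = (n - 4)*(n - 3)*(n - 2)*(n + 2)*(n + 3)*(n)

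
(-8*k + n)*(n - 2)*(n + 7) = -8*k*n^2 - 40*k*n + 112*k + n^3 + 5*n^2 - 14*n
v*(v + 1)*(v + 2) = v^3 + 3*v^2 + 2*v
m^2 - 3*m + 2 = (m - 2)*(m - 1)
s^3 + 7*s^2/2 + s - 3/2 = (s - 1/2)*(s + 1)*(s + 3)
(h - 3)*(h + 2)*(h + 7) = h^3 + 6*h^2 - 13*h - 42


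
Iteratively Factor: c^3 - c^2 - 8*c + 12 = (c - 2)*(c^2 + c - 6) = (c - 2)*(c + 3)*(c - 2)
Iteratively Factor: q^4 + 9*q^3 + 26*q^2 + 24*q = (q)*(q^3 + 9*q^2 + 26*q + 24) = q*(q + 3)*(q^2 + 6*q + 8) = q*(q + 2)*(q + 3)*(q + 4)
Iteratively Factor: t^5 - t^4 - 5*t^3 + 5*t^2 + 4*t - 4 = (t + 1)*(t^4 - 2*t^3 - 3*t^2 + 8*t - 4) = (t - 1)*(t + 1)*(t^3 - t^2 - 4*t + 4) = (t - 2)*(t - 1)*(t + 1)*(t^2 + t - 2) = (t - 2)*(t - 1)^2*(t + 1)*(t + 2)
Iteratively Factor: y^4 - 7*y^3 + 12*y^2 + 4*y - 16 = (y - 2)*(y^3 - 5*y^2 + 2*y + 8) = (y - 4)*(y - 2)*(y^2 - y - 2) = (y - 4)*(y - 2)^2*(y + 1)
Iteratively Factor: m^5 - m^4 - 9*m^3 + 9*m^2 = (m)*(m^4 - m^3 - 9*m^2 + 9*m) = m^2*(m^3 - m^2 - 9*m + 9) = m^2*(m - 3)*(m^2 + 2*m - 3) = m^2*(m - 3)*(m + 3)*(m - 1)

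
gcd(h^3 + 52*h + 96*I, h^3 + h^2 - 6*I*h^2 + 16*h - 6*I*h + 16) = h^2 - 6*I*h + 16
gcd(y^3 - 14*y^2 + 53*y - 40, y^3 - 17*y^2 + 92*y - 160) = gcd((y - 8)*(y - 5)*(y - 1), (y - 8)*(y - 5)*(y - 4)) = y^2 - 13*y + 40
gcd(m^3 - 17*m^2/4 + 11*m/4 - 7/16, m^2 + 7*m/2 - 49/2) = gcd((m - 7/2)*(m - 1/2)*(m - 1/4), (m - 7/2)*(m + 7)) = m - 7/2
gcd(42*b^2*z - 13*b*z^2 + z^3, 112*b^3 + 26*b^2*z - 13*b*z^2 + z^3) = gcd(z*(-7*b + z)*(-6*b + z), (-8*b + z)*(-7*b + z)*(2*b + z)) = -7*b + z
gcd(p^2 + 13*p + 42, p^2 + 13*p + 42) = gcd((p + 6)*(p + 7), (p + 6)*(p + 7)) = p^2 + 13*p + 42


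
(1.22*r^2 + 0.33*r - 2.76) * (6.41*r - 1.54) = 7.8202*r^3 + 0.2365*r^2 - 18.1998*r + 4.2504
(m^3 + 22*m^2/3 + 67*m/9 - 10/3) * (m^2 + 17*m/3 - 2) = m^5 + 13*m^4 + 47*m^3 + 653*m^2/27 - 304*m/9 + 20/3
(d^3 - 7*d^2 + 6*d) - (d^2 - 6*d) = d^3 - 8*d^2 + 12*d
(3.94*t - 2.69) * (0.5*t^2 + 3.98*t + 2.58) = 1.97*t^3 + 14.3362*t^2 - 0.540999999999999*t - 6.9402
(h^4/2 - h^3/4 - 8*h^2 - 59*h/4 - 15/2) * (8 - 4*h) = -2*h^5 + 5*h^4 + 30*h^3 - 5*h^2 - 88*h - 60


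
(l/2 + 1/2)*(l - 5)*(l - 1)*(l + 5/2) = l^4/2 - 5*l^3/4 - 27*l^2/4 + 5*l/4 + 25/4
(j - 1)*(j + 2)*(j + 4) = j^3 + 5*j^2 + 2*j - 8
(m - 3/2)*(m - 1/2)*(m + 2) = m^3 - 13*m/4 + 3/2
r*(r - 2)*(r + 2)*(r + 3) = r^4 + 3*r^3 - 4*r^2 - 12*r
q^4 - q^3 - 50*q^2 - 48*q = q*(q - 8)*(q + 1)*(q + 6)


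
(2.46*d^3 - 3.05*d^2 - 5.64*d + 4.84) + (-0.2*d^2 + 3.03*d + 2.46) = 2.46*d^3 - 3.25*d^2 - 2.61*d + 7.3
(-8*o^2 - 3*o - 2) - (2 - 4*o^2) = -4*o^2 - 3*o - 4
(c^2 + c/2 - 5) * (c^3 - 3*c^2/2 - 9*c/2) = c^5 - c^4 - 41*c^3/4 + 21*c^2/4 + 45*c/2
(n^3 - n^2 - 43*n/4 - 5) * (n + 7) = n^4 + 6*n^3 - 71*n^2/4 - 321*n/4 - 35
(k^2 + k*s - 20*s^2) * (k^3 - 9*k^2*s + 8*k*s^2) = k^5 - 8*k^4*s - 21*k^3*s^2 + 188*k^2*s^3 - 160*k*s^4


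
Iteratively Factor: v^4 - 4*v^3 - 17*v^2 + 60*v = (v)*(v^3 - 4*v^2 - 17*v + 60) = v*(v + 4)*(v^2 - 8*v + 15) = v*(v - 5)*(v + 4)*(v - 3)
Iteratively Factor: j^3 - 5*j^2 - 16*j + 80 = (j - 4)*(j^2 - j - 20) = (j - 4)*(j + 4)*(j - 5)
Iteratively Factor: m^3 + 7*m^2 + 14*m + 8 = (m + 1)*(m^2 + 6*m + 8) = (m + 1)*(m + 4)*(m + 2)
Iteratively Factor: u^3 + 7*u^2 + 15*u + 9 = (u + 3)*(u^2 + 4*u + 3) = (u + 3)^2*(u + 1)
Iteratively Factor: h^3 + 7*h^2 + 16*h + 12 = (h + 3)*(h^2 + 4*h + 4) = (h + 2)*(h + 3)*(h + 2)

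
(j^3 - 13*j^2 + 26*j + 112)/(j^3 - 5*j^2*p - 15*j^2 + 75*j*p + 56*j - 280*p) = (-j - 2)/(-j + 5*p)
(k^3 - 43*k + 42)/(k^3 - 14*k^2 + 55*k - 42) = (k + 7)/(k - 7)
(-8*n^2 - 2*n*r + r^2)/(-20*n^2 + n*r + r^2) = (2*n + r)/(5*n + r)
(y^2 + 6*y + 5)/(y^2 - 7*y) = (y^2 + 6*y + 5)/(y*(y - 7))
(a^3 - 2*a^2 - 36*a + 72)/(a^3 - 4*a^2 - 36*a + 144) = (a - 2)/(a - 4)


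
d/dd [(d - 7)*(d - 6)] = 2*d - 13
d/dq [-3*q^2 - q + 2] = -6*q - 1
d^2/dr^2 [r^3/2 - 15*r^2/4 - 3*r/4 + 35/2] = 3*r - 15/2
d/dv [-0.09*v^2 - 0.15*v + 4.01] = -0.18*v - 0.15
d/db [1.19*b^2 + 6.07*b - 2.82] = 2.38*b + 6.07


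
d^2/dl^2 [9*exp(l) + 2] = 9*exp(l)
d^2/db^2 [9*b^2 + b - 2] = 18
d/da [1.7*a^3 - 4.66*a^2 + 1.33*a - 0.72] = 5.1*a^2 - 9.32*a + 1.33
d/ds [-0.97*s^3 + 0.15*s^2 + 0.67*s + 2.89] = -2.91*s^2 + 0.3*s + 0.67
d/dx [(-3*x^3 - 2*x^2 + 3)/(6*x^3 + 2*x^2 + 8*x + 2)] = (3*x^4 - 24*x^3 - 44*x^2 - 10*x - 12)/(2*(9*x^6 + 6*x^5 + 25*x^4 + 14*x^3 + 18*x^2 + 8*x + 1))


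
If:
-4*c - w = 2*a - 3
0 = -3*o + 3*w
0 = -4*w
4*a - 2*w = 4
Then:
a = 1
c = 1/4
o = 0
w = 0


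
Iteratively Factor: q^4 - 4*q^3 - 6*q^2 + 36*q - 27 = (q - 1)*(q^3 - 3*q^2 - 9*q + 27) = (q - 1)*(q + 3)*(q^2 - 6*q + 9) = (q - 3)*(q - 1)*(q + 3)*(q - 3)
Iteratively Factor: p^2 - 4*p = (p)*(p - 4)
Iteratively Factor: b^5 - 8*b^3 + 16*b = (b - 2)*(b^4 + 2*b^3 - 4*b^2 - 8*b) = b*(b - 2)*(b^3 + 2*b^2 - 4*b - 8) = b*(b - 2)^2*(b^2 + 4*b + 4) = b*(b - 2)^2*(b + 2)*(b + 2)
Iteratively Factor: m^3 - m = (m + 1)*(m^2 - m) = (m - 1)*(m + 1)*(m)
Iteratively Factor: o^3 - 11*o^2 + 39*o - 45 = (o - 5)*(o^2 - 6*o + 9) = (o - 5)*(o - 3)*(o - 3)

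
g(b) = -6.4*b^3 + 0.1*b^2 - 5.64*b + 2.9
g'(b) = -19.2*b^2 + 0.2*b - 5.64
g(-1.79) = 50.02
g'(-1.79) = -67.52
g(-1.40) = 28.55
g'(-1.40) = -43.55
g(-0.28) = 4.63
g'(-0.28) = -7.20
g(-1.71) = 44.84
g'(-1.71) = -62.12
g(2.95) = -177.17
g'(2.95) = -172.14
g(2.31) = -88.48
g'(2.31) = -107.63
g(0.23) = 1.53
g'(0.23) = -6.61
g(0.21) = 1.66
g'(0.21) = -6.44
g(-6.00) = 1422.74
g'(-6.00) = -698.04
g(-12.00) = 11144.18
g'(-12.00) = -2772.84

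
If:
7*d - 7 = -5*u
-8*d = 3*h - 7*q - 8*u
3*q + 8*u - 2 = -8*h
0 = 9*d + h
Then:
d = 154/3029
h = -1386/3029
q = -386/233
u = 4025/3029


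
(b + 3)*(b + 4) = b^2 + 7*b + 12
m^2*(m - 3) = m^3 - 3*m^2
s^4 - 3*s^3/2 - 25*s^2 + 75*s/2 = s*(s - 5)*(s - 3/2)*(s + 5)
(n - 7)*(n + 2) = n^2 - 5*n - 14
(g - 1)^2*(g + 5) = g^3 + 3*g^2 - 9*g + 5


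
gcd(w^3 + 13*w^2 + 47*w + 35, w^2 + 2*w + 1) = w + 1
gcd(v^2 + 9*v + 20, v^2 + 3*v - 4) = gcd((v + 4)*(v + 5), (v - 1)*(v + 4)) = v + 4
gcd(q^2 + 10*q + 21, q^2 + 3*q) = q + 3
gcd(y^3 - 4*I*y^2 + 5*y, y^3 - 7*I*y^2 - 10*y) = y^2 - 5*I*y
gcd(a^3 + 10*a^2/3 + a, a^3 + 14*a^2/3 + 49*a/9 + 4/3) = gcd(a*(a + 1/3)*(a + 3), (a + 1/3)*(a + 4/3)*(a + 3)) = a^2 + 10*a/3 + 1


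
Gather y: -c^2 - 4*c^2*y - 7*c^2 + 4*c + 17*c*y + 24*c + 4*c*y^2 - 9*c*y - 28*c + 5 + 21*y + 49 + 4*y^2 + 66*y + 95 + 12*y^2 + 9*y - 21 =-8*c^2 + y^2*(4*c + 16) + y*(-4*c^2 + 8*c + 96) + 128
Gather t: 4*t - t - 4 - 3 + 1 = 3*t - 6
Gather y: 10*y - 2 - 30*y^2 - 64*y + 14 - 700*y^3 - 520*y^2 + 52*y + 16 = -700*y^3 - 550*y^2 - 2*y + 28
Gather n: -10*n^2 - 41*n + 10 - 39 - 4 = -10*n^2 - 41*n - 33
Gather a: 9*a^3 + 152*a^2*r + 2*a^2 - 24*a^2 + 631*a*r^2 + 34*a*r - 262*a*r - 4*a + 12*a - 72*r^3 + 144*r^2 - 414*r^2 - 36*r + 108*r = 9*a^3 + a^2*(152*r - 22) + a*(631*r^2 - 228*r + 8) - 72*r^3 - 270*r^2 + 72*r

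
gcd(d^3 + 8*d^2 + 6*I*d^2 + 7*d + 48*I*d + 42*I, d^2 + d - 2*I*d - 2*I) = d + 1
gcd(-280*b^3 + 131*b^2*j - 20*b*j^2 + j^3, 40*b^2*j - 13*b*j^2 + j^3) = 40*b^2 - 13*b*j + j^2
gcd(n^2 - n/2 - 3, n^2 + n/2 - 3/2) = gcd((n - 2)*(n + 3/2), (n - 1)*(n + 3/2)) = n + 3/2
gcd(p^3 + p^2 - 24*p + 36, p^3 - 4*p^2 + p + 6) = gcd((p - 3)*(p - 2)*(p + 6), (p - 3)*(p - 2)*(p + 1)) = p^2 - 5*p + 6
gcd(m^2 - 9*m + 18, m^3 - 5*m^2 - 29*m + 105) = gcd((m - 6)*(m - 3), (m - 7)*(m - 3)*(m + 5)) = m - 3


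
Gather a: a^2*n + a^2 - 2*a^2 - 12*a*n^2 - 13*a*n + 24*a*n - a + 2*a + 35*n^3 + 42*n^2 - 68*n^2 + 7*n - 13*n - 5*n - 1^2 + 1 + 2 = a^2*(n - 1) + a*(-12*n^2 + 11*n + 1) + 35*n^3 - 26*n^2 - 11*n + 2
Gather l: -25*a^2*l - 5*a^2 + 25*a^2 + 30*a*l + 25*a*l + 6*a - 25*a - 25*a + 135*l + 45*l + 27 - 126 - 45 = 20*a^2 - 44*a + l*(-25*a^2 + 55*a + 180) - 144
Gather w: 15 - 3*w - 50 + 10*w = 7*w - 35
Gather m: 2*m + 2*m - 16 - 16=4*m - 32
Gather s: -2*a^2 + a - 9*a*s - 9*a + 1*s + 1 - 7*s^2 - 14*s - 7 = -2*a^2 - 8*a - 7*s^2 + s*(-9*a - 13) - 6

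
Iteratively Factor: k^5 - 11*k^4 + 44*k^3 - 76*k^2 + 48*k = (k - 2)*(k^4 - 9*k^3 + 26*k^2 - 24*k) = (k - 3)*(k - 2)*(k^3 - 6*k^2 + 8*k) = (k - 4)*(k - 3)*(k - 2)*(k^2 - 2*k) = (k - 4)*(k - 3)*(k - 2)^2*(k)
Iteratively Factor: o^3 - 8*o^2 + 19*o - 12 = (o - 1)*(o^2 - 7*o + 12) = (o - 4)*(o - 1)*(o - 3)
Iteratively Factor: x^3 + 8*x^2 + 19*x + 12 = (x + 3)*(x^2 + 5*x + 4) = (x + 1)*(x + 3)*(x + 4)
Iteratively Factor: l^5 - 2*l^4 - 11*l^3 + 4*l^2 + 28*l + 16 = (l - 2)*(l^4 - 11*l^2 - 18*l - 8) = (l - 4)*(l - 2)*(l^3 + 4*l^2 + 5*l + 2) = (l - 4)*(l - 2)*(l + 1)*(l^2 + 3*l + 2) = (l - 4)*(l - 2)*(l + 1)*(l + 2)*(l + 1)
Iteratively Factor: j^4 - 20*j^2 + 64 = (j - 2)*(j^3 + 2*j^2 - 16*j - 32) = (j - 4)*(j - 2)*(j^2 + 6*j + 8) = (j - 4)*(j - 2)*(j + 2)*(j + 4)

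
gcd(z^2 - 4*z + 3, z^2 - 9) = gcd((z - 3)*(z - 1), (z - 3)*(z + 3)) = z - 3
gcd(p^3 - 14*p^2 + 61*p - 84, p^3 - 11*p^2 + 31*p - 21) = p^2 - 10*p + 21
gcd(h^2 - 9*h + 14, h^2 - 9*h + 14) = h^2 - 9*h + 14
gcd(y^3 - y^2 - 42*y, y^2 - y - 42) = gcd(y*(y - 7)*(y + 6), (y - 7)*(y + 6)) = y^2 - y - 42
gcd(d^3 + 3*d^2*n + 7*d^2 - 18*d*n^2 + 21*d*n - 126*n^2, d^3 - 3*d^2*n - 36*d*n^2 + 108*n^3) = d^2 + 3*d*n - 18*n^2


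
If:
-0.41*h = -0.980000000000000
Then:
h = 2.39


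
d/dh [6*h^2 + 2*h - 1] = 12*h + 2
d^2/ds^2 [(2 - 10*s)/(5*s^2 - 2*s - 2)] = 4*(5*s - 1)*(-75*s^2 + 30*s + 4*(5*s - 1)^2 + 30)/(-5*s^2 + 2*s + 2)^3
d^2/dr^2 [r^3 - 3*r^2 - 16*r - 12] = 6*r - 6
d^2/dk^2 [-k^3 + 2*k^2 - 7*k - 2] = 4 - 6*k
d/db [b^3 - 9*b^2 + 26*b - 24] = 3*b^2 - 18*b + 26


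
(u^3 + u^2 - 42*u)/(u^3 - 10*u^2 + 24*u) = (u + 7)/(u - 4)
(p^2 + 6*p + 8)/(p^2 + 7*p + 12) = (p + 2)/(p + 3)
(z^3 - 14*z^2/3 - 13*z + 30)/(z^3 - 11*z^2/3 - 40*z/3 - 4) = (3*z^2 + 4*z - 15)/(3*z^2 + 7*z + 2)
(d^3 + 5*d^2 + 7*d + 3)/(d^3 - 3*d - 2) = (d + 3)/(d - 2)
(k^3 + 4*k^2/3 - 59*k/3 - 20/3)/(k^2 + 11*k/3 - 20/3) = (3*k^2 - 11*k - 4)/(3*k - 4)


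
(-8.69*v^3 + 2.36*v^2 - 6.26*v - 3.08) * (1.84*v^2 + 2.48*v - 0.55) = -15.9896*v^5 - 17.2088*v^4 - 0.886099999999999*v^3 - 22.49*v^2 - 4.1954*v + 1.694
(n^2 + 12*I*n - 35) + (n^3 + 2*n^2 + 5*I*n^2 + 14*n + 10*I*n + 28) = n^3 + 3*n^2 + 5*I*n^2 + 14*n + 22*I*n - 7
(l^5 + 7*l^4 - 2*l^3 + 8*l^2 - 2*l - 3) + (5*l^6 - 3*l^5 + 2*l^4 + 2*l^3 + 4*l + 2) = 5*l^6 - 2*l^5 + 9*l^4 + 8*l^2 + 2*l - 1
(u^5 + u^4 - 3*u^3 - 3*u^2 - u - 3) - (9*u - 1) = u^5 + u^4 - 3*u^3 - 3*u^2 - 10*u - 2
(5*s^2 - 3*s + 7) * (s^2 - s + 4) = 5*s^4 - 8*s^3 + 30*s^2 - 19*s + 28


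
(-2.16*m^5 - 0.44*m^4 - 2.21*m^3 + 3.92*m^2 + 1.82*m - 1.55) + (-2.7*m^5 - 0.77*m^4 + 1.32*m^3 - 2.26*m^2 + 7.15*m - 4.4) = -4.86*m^5 - 1.21*m^4 - 0.89*m^3 + 1.66*m^2 + 8.97*m - 5.95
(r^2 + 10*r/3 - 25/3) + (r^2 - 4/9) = 2*r^2 + 10*r/3 - 79/9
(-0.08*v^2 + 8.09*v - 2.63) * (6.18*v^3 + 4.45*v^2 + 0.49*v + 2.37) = -0.4944*v^5 + 49.6402*v^4 + 19.7079*v^3 - 7.929*v^2 + 17.8846*v - 6.2331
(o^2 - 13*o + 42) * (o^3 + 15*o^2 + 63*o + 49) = o^5 + 2*o^4 - 90*o^3 - 140*o^2 + 2009*o + 2058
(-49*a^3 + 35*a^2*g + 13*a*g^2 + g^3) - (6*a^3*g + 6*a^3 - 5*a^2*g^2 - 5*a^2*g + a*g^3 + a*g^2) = -6*a^3*g - 55*a^3 + 5*a^2*g^2 + 40*a^2*g - a*g^3 + 12*a*g^2 + g^3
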